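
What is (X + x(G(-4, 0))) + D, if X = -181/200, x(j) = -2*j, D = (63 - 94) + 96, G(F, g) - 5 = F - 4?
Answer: 14019/200 ≈ 70.095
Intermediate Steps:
G(F, g) = 1 + F (G(F, g) = 5 + (F - 4) = 5 + (-4 + F) = 1 + F)
D = 65 (D = -31 + 96 = 65)
X = -181/200 (X = -181*1/200 = -181/200 ≈ -0.90500)
(X + x(G(-4, 0))) + D = (-181/200 - 2*(1 - 4)) + 65 = (-181/200 - 2*(-3)) + 65 = (-181/200 + 6) + 65 = 1019/200 + 65 = 14019/200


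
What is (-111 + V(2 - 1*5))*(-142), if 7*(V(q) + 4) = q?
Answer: 114736/7 ≈ 16391.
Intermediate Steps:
V(q) = -4 + q/7
(-111 + V(2 - 1*5))*(-142) = (-111 + (-4 + (2 - 1*5)/7))*(-142) = (-111 + (-4 + (2 - 5)/7))*(-142) = (-111 + (-4 + (⅐)*(-3)))*(-142) = (-111 + (-4 - 3/7))*(-142) = (-111 - 31/7)*(-142) = -808/7*(-142) = 114736/7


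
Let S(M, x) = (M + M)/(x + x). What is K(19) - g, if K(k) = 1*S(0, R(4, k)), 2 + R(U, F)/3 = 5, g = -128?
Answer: 128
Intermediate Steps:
R(U, F) = 9 (R(U, F) = -6 + 3*5 = -6 + 15 = 9)
S(M, x) = M/x (S(M, x) = (2*M)/((2*x)) = (2*M)*(1/(2*x)) = M/x)
K(k) = 0 (K(k) = 1*(0/9) = 1*(0*(⅑)) = 1*0 = 0)
K(19) - g = 0 - 1*(-128) = 0 + 128 = 128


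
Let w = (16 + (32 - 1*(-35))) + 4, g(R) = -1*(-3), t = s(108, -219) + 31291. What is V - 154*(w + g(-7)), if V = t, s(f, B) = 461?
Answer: 17892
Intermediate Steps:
t = 31752 (t = 461 + 31291 = 31752)
V = 31752
g(R) = 3
w = 87 (w = (16 + (32 + 35)) + 4 = (16 + 67) + 4 = 83 + 4 = 87)
V - 154*(w + g(-7)) = 31752 - 154*(87 + 3) = 31752 - 154*90 = 31752 - 13860 = 17892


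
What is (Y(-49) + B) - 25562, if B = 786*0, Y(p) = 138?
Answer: -25424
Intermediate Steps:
B = 0
(Y(-49) + B) - 25562 = (138 + 0) - 25562 = 138 - 25562 = -25424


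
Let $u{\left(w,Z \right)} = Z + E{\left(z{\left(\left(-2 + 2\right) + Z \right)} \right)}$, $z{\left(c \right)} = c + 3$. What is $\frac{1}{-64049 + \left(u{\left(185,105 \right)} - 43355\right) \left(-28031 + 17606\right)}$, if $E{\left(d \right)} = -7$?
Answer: $\frac{1}{450890176} \approx 2.2178 \cdot 10^{-9}$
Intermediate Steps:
$z{\left(c \right)} = 3 + c$
$u{\left(w,Z \right)} = -7 + Z$ ($u{\left(w,Z \right)} = Z - 7 = -7 + Z$)
$\frac{1}{-64049 + \left(u{\left(185,105 \right)} - 43355\right) \left(-28031 + 17606\right)} = \frac{1}{-64049 + \left(\left(-7 + 105\right) - 43355\right) \left(-28031 + 17606\right)} = \frac{1}{-64049 + \left(98 - 43355\right) \left(-10425\right)} = \frac{1}{-64049 - -450954225} = \frac{1}{-64049 + 450954225} = \frac{1}{450890176}$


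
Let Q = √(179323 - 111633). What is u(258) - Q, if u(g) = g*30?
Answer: 7740 - √67690 ≈ 7479.8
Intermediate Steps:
u(g) = 30*g
Q = √67690 ≈ 260.17
u(258) - Q = 30*258 - √67690 = 7740 - √67690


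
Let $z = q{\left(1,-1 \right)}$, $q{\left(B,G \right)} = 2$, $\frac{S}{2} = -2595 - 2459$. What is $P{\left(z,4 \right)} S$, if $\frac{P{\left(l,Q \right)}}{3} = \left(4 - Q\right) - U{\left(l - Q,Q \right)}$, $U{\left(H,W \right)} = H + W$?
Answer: $60648$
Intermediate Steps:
$S = -10108$ ($S = 2 \left(-2595 - 2459\right) = 2 \left(-5054\right) = -10108$)
$z = 2$
$P{\left(l,Q \right)} = 12 - 3 Q - 3 l$ ($P{\left(l,Q \right)} = 3 \left(\left(4 - Q\right) - \left(\left(l - Q\right) + Q\right)\right) = 3 \left(\left(4 - Q\right) - l\right) = 3 \left(4 - Q - l\right) = 12 - 3 Q - 3 l$)
$P{\left(z,4 \right)} S = \left(12 - 12 - 6\right) \left(-10108\right) = \left(-6\right) \left(-10108\right) = 60648$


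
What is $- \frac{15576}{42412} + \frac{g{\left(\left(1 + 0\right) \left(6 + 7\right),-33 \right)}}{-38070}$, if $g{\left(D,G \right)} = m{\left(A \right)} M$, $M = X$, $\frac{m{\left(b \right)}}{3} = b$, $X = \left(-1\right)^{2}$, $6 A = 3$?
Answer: $- \frac{98840323}{269104140} \approx -0.36729$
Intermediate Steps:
$A = \frac{1}{2}$ ($A = \frac{1}{6} \cdot 3 = \frac{1}{2} \approx 0.5$)
$X = 1$
$m{\left(b \right)} = 3 b$
$M = 1$
$g{\left(D,G \right)} = \frac{3}{2}$ ($g{\left(D,G \right)} = 3 \cdot \frac{1}{2} \cdot 1 = \frac{3}{2} \cdot 1 = \frac{3}{2}$)
$- \frac{15576}{42412} + \frac{g{\left(\left(1 + 0\right) \left(6 + 7\right),-33 \right)}}{-38070} = - \frac{15576}{42412} + \frac{3}{2 \left(-38070\right)} = \left(-15576\right) \frac{1}{42412} + \frac{3}{2} \left(- \frac{1}{38070}\right) = - \frac{3894}{10603} - \frac{1}{25380} = - \frac{98840323}{269104140}$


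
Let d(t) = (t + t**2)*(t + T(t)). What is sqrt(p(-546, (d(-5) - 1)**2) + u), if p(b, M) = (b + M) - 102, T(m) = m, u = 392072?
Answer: 5*sqrt(17273) ≈ 657.13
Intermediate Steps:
d(t) = 2*t*(t + t**2) (d(t) = (t + t**2)*(t + t) = (t + t**2)*(2*t) = 2*t*(t + t**2))
p(b, M) = -102 + M + b (p(b, M) = (M + b) - 102 = -102 + M + b)
sqrt(p(-546, (d(-5) - 1)**2) + u) = sqrt((-102 + (2*(-5)**2*(1 - 5) - 1)**2 - 546) + 392072) = sqrt((-102 + (2*25*(-4) - 1)**2 - 546) + 392072) = sqrt((-102 + (-200 - 1)**2 - 546) + 392072) = sqrt((-102 + (-201)**2 - 546) + 392072) = sqrt((-102 + 40401 - 546) + 392072) = sqrt(39753 + 392072) = sqrt(431825) = 5*sqrt(17273)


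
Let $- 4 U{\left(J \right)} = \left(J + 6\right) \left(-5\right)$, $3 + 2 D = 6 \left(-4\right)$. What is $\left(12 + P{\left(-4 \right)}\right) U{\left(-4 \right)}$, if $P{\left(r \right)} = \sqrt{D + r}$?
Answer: $30 + \frac{5 i \sqrt{70}}{4} \approx 30.0 + 10.458 i$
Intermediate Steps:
$D = - \frac{27}{2}$ ($D = - \frac{3}{2} + \frac{6 \left(-4\right)}{2} = - \frac{3}{2} + \frac{1}{2} \left(-24\right) = - \frac{3}{2} - 12 = - \frac{27}{2} \approx -13.5$)
$P{\left(r \right)} = \sqrt{- \frac{27}{2} + r}$
$U{\left(J \right)} = \frac{15}{2} + \frac{5 J}{4}$ ($U{\left(J \right)} = - \frac{\left(J + 6\right) \left(-5\right)}{4} = - \frac{\left(6 + J\right) \left(-5\right)}{4} = - \frac{-30 - 5 J}{4} = \frac{15}{2} + \frac{5 J}{4}$)
$\left(12 + P{\left(-4 \right)}\right) U{\left(-4 \right)} = \left(12 + \frac{\sqrt{-54 + 4 \left(-4\right)}}{2}\right) \left(\frac{15}{2} + \frac{5}{4} \left(-4\right)\right) = \left(12 + \frac{\sqrt{-54 - 16}}{2}\right) \left(\frac{15}{2} - 5\right) = \left(12 + \frac{\sqrt{-70}}{2}\right) \frac{5}{2} = \left(12 + \frac{i \sqrt{70}}{2}\right) \frac{5}{2} = 30 + \frac{5 i \sqrt{70}}{4}$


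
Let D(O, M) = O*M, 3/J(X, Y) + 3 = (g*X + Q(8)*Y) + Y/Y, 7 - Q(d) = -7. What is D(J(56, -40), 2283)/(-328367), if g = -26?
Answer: 6849/662644606 ≈ 1.0336e-5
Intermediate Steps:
Q(d) = 14 (Q(d) = 7 - 1*(-7) = 7 + 7 = 14)
J(X, Y) = 3/(-2 - 26*X + 14*Y) (J(X, Y) = 3/(-3 + ((-26*X + 14*Y) + Y/Y)) = 3/(-3 + ((-26*X + 14*Y) + 1)) = 3/(-3 + (1 - 26*X + 14*Y)) = 3/(-2 - 26*X + 14*Y))
D(O, M) = M*O
D(J(56, -40), 2283)/(-328367) = (2283*(3/(2*(-1 - 13*56 + 7*(-40)))))/(-328367) = (2283*(3/(2*(-1 - 728 - 280))))*(-1/328367) = (2283*((3/2)/(-1009)))*(-1/328367) = (2283*((3/2)*(-1/1009)))*(-1/328367) = (2283*(-3/2018))*(-1/328367) = -6849/2018*(-1/328367) = 6849/662644606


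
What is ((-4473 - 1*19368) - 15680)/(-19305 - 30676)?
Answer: 39521/49981 ≈ 0.79072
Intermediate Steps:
((-4473 - 1*19368) - 15680)/(-19305 - 30676) = ((-4473 - 19368) - 15680)/(-49981) = (-23841 - 15680)*(-1/49981) = -39521*(-1/49981) = 39521/49981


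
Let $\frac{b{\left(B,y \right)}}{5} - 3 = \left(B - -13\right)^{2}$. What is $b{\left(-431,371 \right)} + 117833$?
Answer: $991468$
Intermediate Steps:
$b{\left(B,y \right)} = 15 + 5 \left(13 + B\right)^{2}$ ($b{\left(B,y \right)} = 15 + 5 \left(B - -13\right)^{2} = 15 + 5 \left(B + 13\right)^{2} = 15 + 5 \left(13 + B\right)^{2}$)
$b{\left(-431,371 \right)} + 117833 = \left(15 + 5 \left(13 - 431\right)^{2}\right) + 117833 = \left(15 + 5 \left(-418\right)^{2}\right) + 117833 = \left(15 + 5 \cdot 174724\right) + 117833 = \left(15 + 873620\right) + 117833 = 873635 + 117833 = 991468$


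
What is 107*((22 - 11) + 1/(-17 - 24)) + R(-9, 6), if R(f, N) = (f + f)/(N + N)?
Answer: 96177/82 ≈ 1172.9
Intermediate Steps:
R(f, N) = f/N (R(f, N) = (2*f)/((2*N)) = (2*f)*(1/(2*N)) = f/N)
107*((22 - 11) + 1/(-17 - 24)) + R(-9, 6) = 107*((22 - 11) + 1/(-17 - 24)) - 9/6 = 107*(11 + 1/(-41)) - 9*⅙ = 107*(11 - 1/41) - 3/2 = 107*(450/41) - 3/2 = 48150/41 - 3/2 = 96177/82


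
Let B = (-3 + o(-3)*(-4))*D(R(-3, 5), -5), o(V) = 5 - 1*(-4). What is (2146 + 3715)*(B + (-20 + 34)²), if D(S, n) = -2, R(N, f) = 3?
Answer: 1605914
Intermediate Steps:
o(V) = 9 (o(V) = 5 + 4 = 9)
B = 78 (B = (-3 + 9*(-4))*(-2) = (-3 - 36)*(-2) = -39*(-2) = 78)
(2146 + 3715)*(B + (-20 + 34)²) = (2146 + 3715)*(78 + (-20 + 34)²) = 5861*(78 + 14²) = 5861*(78 + 196) = 5861*274 = 1605914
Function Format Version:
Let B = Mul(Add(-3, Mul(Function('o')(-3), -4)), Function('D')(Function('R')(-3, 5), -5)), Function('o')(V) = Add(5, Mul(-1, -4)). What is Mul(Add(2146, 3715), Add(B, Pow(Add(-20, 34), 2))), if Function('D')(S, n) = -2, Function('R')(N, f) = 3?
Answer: 1605914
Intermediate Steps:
Function('o')(V) = 9 (Function('o')(V) = Add(5, 4) = 9)
B = 78 (B = Mul(Add(-3, Mul(9, -4)), -2) = Mul(Add(-3, -36), -2) = Mul(-39, -2) = 78)
Mul(Add(2146, 3715), Add(B, Pow(Add(-20, 34), 2))) = Mul(Add(2146, 3715), Add(78, Pow(Add(-20, 34), 2))) = Mul(5861, Add(78, Pow(14, 2))) = Mul(5861, Add(78, 196)) = Mul(5861, 274) = 1605914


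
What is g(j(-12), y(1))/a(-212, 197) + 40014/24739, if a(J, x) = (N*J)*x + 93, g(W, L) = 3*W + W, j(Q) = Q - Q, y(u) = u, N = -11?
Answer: 3078/1903 ≈ 1.6174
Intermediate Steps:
j(Q) = 0
g(W, L) = 4*W
a(J, x) = 93 - 11*J*x (a(J, x) = (-11*J)*x + 93 = -11*J*x + 93 = 93 - 11*J*x)
g(j(-12), y(1))/a(-212, 197) + 40014/24739 = (4*0)/(93 - 11*(-212)*197) + 40014/24739 = 0/(93 + 459404) + 40014*(1/24739) = 0/459497 + 3078/1903 = 0*(1/459497) + 3078/1903 = 0 + 3078/1903 = 3078/1903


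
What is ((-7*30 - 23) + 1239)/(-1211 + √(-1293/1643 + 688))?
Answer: -1000805519/1204182456 - 503*√1855096513/1204182456 ≈ -0.84910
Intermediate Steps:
((-7*30 - 23) + 1239)/(-1211 + √(-1293/1643 + 688)) = ((-210 - 23) + 1239)/(-1211 + √(-1293*1/1643 + 688)) = (-233 + 1239)/(-1211 + √(-1293/1643 + 688)) = 1006/(-1211 + √(1129091/1643)) = 1006/(-1211 + √1855096513/1643)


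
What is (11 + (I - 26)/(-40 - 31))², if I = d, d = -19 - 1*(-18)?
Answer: 652864/5041 ≈ 129.51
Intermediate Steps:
d = -1 (d = -19 + 18 = -1)
I = -1
(11 + (I - 26)/(-40 - 31))² = (11 + (-1 - 26)/(-40 - 31))² = (11 - 27/(-71))² = (11 - 27*(-1/71))² = (11 + 27/71)² = (808/71)² = 652864/5041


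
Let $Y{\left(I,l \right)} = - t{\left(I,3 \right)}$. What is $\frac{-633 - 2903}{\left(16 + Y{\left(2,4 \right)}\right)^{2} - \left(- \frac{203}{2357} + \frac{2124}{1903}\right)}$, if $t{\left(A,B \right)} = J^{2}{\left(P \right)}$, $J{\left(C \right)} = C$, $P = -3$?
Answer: $- \frac{233239292}{3164165} \approx -73.713$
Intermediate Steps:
$t{\left(A,B \right)} = 9$ ($t{\left(A,B \right)} = \left(-3\right)^{2} = 9$)
$Y{\left(I,l \right)} = -9$ ($Y{\left(I,l \right)} = \left(-1\right) 9 = -9$)
$\frac{-633 - 2903}{\left(16 + Y{\left(2,4 \right)}\right)^{2} - \left(- \frac{203}{2357} + \frac{2124}{1903}\right)} = \frac{-633 - 2903}{\left(16 - 9\right)^{2} - \left(- \frac{203}{2357} + \frac{2124}{1903}\right)} = - \frac{3536}{7^{2} - \frac{4619959}{4485371}} = - \frac{3536}{49 + \left(\frac{203}{2357} - \frac{2124}{1903}\right)} = - \frac{3536}{49 - \frac{4619959}{4485371}} = - \frac{3536}{\frac{215163220}{4485371}} = \left(-3536\right) \frac{4485371}{215163220} = - \frac{233239292}{3164165}$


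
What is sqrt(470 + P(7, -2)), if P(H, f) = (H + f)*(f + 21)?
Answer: sqrt(565) ≈ 23.770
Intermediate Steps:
P(H, f) = (21 + f)*(H + f) (P(H, f) = (H + f)*(21 + f) = (21 + f)*(H + f))
sqrt(470 + P(7, -2)) = sqrt(470 + ((-2)**2 + 21*7 + 21*(-2) + 7*(-2))) = sqrt(470 + (4 + 147 - 42 - 14)) = sqrt(470 + 95) = sqrt(565)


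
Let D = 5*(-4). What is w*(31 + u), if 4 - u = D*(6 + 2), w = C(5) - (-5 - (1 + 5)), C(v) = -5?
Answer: 1170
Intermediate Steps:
D = -20
w = 6 (w = -5 - (-5 - (1 + 5)) = -5 - (-5 - 1*6) = -5 - (-5 - 6) = -5 - 1*(-11) = -5 + 11 = 6)
u = 164 (u = 4 - (-20)*(6 + 2) = 4 - (-20)*8 = 4 - 1*(-160) = 4 + 160 = 164)
w*(31 + u) = 6*(31 + 164) = 6*195 = 1170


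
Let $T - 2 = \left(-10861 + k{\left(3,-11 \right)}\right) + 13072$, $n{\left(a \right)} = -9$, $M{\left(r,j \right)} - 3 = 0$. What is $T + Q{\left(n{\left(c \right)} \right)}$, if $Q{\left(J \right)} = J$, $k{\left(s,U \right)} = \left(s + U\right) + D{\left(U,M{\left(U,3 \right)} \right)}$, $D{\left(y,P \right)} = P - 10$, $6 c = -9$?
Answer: $2189$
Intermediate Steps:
$M{\left(r,j \right)} = 3$ ($M{\left(r,j \right)} = 3 + 0 = 3$)
$c = - \frac{3}{2}$ ($c = \frac{1}{6} \left(-9\right) = - \frac{3}{2} \approx -1.5$)
$D{\left(y,P \right)} = -10 + P$
$k{\left(s,U \right)} = -7 + U + s$ ($k{\left(s,U \right)} = \left(s + U\right) + \left(-10 + 3\right) = \left(U + s\right) - 7 = -7 + U + s$)
$T = 2198$ ($T = 2 + \left(\left(-10861 - 15\right) + 13072\right) = 2 + \left(-10876 + 13072\right) = 2 + 2196 = 2198$)
$T + Q{\left(n{\left(c \right)} \right)} = 2198 - 9 = 2189$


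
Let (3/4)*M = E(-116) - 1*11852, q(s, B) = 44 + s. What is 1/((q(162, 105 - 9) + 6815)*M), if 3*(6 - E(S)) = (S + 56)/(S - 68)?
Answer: -69/7651780682 ≈ -9.0175e-9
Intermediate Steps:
E(S) = 6 - (56 + S)/(3*(-68 + S)) (E(S) = 6 - (S + 56)/(3*(S - 68)) = 6 - (56 + S)/(3*(-68 + S)))
M = -1089842/69 (M = 4*((-1280 + 17*(-116))/(3*(-68 - 116)) - 1*11852)/3 = 4*((1/3)*(-1280 - 1972)/(-184) - 11852)/3 = 4*((1/3)*(-1/184)*(-3252) - 11852)/3 = 4*(271/46 - 11852)/3 = (4/3)*(-544921/46) = -1089842/69 ≈ -15795.)
1/((q(162, 105 - 9) + 6815)*M) = 1/(((44 + 162) + 6815)*(-1089842/69)) = -69/1089842/(206 + 6815) = -69/1089842/7021 = (1/7021)*(-69/1089842) = -69/7651780682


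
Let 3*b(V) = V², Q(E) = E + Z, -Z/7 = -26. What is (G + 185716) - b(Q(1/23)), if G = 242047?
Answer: 661328912/1587 ≈ 4.1672e+5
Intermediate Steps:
Z = 182 (Z = -7*(-26) = 182)
Q(E) = 182 + E (Q(E) = E + 182 = 182 + E)
b(V) = V²/3
(G + 185716) - b(Q(1/23)) = (242047 + 185716) - (182 + 1/23)²/3 = 427763 - (182 + 1/23)²/3 = 427763 - (4187/23)²/3 = 427763 - 17530969/(3*529) = 427763 - 1*17530969/1587 = 427763 - 17530969/1587 = 661328912/1587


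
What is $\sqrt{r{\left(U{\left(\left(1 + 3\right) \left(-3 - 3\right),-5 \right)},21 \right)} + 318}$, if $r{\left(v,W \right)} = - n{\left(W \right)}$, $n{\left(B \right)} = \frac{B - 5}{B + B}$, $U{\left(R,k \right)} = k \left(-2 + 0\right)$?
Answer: $\frac{\sqrt{140070}}{21} \approx 17.822$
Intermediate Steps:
$U{\left(R,k \right)} = - 2 k$ ($U{\left(R,k \right)} = k \left(-2\right) = - 2 k$)
$n{\left(B \right)} = \frac{-5 + B}{2 B}$
$r{\left(v,W \right)} = - \frac{-5 + W}{2 W}$
$\sqrt{r{\left(U{\left(\left(1 + 3\right) \left(-3 - 3\right),-5 \right)},21 \right)} + 318} = \sqrt{\frac{5 - 21}{2 \cdot 21} + 318} = \sqrt{\frac{1}{2} \cdot \frac{1}{21} \left(5 - 21\right) + 318} = \sqrt{\frac{1}{2} \cdot \frac{1}{21} \left(-16\right) + 318} = \sqrt{- \frac{8}{21} + 318} = \sqrt{\frac{6670}{21}} = \frac{\sqrt{140070}}{21}$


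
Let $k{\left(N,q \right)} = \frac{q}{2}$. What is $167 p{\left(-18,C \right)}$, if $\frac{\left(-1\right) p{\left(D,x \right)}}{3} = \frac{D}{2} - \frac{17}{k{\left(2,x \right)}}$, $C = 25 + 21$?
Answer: $\frac{112224}{23} \approx 4879.3$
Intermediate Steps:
$k{\left(N,q \right)} = \frac{q}{2}$ ($k{\left(N,q \right)} = q \frac{1}{2} = \frac{q}{2}$)
$C = 46$
$p{\left(D,x \right)} = \frac{102}{x} - \frac{3 D}{2}$ ($p{\left(D,x \right)} = - 3 \left(\frac{D}{2} - \frac{17}{\frac{1}{2} x}\right) = - 3 \left(D \frac{1}{2} - 17 \frac{2}{x}\right) = - 3 \left(\frac{D}{2} - \frac{34}{x}\right) = \frac{102}{x} - \frac{3 D}{2}$)
$167 p{\left(-18,C \right)} = 167 \left(\frac{102}{46} - -27\right) = 167 \left(102 \cdot \frac{1}{46} + 27\right) = 167 \left(\frac{51}{23} + 27\right) = 167 \cdot \frac{672}{23} = \frac{112224}{23}$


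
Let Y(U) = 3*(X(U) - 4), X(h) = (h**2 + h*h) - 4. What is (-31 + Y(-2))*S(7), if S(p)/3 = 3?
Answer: -279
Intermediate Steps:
X(h) = -4 + 2*h**2 (X(h) = (h**2 + h**2) - 4 = 2*h**2 - 4 = -4 + 2*h**2)
Y(U) = -24 + 6*U**2 (Y(U) = 3*((-4 + 2*U**2) - 4) = 3*(-8 + 2*U**2) = -24 + 6*U**2)
S(p) = 9 (S(p) = 3*3 = 9)
(-31 + Y(-2))*S(7) = (-31 + (-24 + 6*(-2)**2))*9 = (-31 + (-24 + 6*4))*9 = (-31 + (-24 + 24))*9 = (-31 + 0)*9 = -31*9 = -279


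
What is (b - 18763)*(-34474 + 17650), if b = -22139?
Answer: 688135248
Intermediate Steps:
(b - 18763)*(-34474 + 17650) = (-22139 - 18763)*(-34474 + 17650) = -40902*(-16824) = 688135248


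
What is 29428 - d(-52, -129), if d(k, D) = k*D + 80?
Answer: 22640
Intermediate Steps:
d(k, D) = 80 + D*k (d(k, D) = D*k + 80 = 80 + D*k)
29428 - d(-52, -129) = 29428 - (80 - 129*(-52)) = 29428 - (80 + 6708) = 29428 - 1*6788 = 29428 - 6788 = 22640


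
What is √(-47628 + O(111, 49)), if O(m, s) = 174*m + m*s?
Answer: 5*I*√915 ≈ 151.24*I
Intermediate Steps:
√(-47628 + O(111, 49)) = √(-47628 + 111*(174 + 49)) = √(-47628 + 111*223) = √(-47628 + 24753) = √(-22875) = 5*I*√915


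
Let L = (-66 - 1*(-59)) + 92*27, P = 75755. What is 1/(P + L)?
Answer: 1/78232 ≈ 1.2782e-5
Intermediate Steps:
L = 2477 (L = (-66 + 59) + 2484 = -7 + 2484 = 2477)
1/(P + L) = 1/(75755 + 2477) = 1/78232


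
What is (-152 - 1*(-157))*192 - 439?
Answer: 521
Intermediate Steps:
(-152 - 1*(-157))*192 - 439 = (-152 + 157)*192 - 439 = 5*192 - 439 = 960 - 439 = 521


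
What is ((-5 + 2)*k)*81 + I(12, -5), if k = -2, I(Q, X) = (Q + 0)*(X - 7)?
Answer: 342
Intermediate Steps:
I(Q, X) = Q*(-7 + X)
((-5 + 2)*k)*81 + I(12, -5) = ((-5 + 2)*(-2))*81 + 12*(-7 - 5) = -3*(-2)*81 + 12*(-12) = 6*81 - 144 = 486 - 144 = 342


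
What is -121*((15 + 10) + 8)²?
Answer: -131769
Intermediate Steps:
-121*((15 + 10) + 8)² = -121*(25 + 8)² = -121*33² = -121*1089 = -131769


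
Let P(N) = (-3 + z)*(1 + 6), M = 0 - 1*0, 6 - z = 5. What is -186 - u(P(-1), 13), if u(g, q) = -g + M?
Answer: -200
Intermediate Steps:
z = 1 (z = 6 - 1*5 = 6 - 5 = 1)
M = 0 (M = 0 + 0 = 0)
P(N) = -14 (P(N) = (-3 + 1)*(1 + 6) = -2*7 = -14)
u(g, q) = -g (u(g, q) = -g + 0 = -g)
-186 - u(P(-1), 13) = -186 - (-1)*(-14) = -186 - 1*14 = -186 - 14 = -200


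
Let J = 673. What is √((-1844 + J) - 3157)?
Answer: 2*I*√1082 ≈ 65.788*I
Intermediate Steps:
√((-1844 + J) - 3157) = √((-1844 + 673) - 3157) = √(-1171 - 3157) = √(-4328) = 2*I*√1082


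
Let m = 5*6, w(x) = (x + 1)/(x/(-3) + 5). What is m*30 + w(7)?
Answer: 903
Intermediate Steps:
w(x) = (1 + x)/(5 - x/3) (w(x) = (1 + x)/(x*(-⅓) + 5) = (1 + x)/(-x/3 + 5) = (1 + x)/(5 - x/3))
m = 30
m*30 + w(7) = 30*30 + 3*(-1 - 1*7)/(-15 + 7) = 900 + 3*(-1 - 7)/(-8) = 900 + 3*(-⅛)*(-8) = 900 + 3 = 903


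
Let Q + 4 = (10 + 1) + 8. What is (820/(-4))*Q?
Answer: -3075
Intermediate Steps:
Q = 15 (Q = -4 + ((10 + 1) + 8) = -4 + (11 + 8) = -4 + 19 = 15)
(820/(-4))*Q = (820/(-4))*15 = (820*(-¼))*15 = -205*15 = -3075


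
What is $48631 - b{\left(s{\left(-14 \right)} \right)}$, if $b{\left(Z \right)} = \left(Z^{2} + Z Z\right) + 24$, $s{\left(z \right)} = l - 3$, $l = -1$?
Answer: $48575$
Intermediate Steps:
$s{\left(z \right)} = -4$ ($s{\left(z \right)} = -1 - 3 = -4$)
$b{\left(Z \right)} = 24 + 2 Z^{2}$ ($b{\left(Z \right)} = \left(Z^{2} + Z^{2}\right) + 24 = 2 Z^{2} + 24 = 24 + 2 Z^{2}$)
$48631 - b{\left(s{\left(-14 \right)} \right)} = 48631 - \left(24 + 2 \left(-4\right)^{2}\right) = 48631 - \left(24 + 2 \cdot 16\right) = 48631 - \left(24 + 32\right) = 48631 - 56 = 48575$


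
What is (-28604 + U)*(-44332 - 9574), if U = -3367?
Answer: 1723428726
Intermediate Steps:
(-28604 + U)*(-44332 - 9574) = (-28604 - 3367)*(-44332 - 9574) = -31971*(-53906) = 1723428726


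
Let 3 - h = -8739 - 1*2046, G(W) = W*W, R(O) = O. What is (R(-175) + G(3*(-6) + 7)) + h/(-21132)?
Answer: -95993/1761 ≈ -54.510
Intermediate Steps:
G(W) = W**2
h = 10788 (h = 3 - (-8739 - 1*2046) = 3 - (-8739 - 2046) = 3 - 1*(-10785) = 3 + 10785 = 10788)
(R(-175) + G(3*(-6) + 7)) + h/(-21132) = (-175 + (3*(-6) + 7)**2) + 10788/(-21132) = (-175 + (-18 + 7)**2) + 10788*(-1/21132) = (-175 + (-11)**2) - 899/1761 = (-175 + 121) - 899/1761 = -54 - 899/1761 = -95993/1761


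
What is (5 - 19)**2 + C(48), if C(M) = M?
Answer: 244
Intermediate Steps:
(5 - 19)**2 + C(48) = (5 - 19)**2 + 48 = (-14)**2 + 48 = 196 + 48 = 244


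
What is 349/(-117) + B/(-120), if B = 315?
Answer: -5249/936 ≈ -5.6079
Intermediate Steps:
349/(-117) + B/(-120) = 349/(-117) + 315/(-120) = 349*(-1/117) + 315*(-1/120) = -349/117 - 21/8 = -5249/936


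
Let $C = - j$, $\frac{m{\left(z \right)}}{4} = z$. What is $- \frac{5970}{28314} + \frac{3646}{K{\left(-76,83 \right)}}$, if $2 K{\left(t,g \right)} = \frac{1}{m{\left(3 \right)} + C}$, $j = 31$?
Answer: $- \frac{653809007}{4719} \approx -1.3855 \cdot 10^{5}$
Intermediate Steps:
$m{\left(z \right)} = 4 z$
$C = -31$ ($C = \left(-1\right) 31 = -31$)
$K{\left(t,g \right)} = - \frac{1}{38}$ ($K{\left(t,g \right)} = \frac{1}{2 \left(4 \cdot 3 - 31\right)} = \frac{1}{2 \left(12 - 31\right)} = \frac{1}{2 \left(-19\right)} = \frac{1}{2} \left(- \frac{1}{19}\right) = - \frac{1}{38}$)
$- \frac{5970}{28314} + \frac{3646}{K{\left(-76,83 \right)}} = - \frac{5970}{28314} + \frac{3646}{- \frac{1}{38}} = \left(-5970\right) \frac{1}{28314} + 3646 \left(-38\right) = - \frac{995}{4719} - 138548 = - \frac{653809007}{4719}$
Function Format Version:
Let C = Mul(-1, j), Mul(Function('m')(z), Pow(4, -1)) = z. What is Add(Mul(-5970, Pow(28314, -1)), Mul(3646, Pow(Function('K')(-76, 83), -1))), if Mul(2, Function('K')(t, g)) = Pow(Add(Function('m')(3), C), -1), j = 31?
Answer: Rational(-653809007, 4719) ≈ -1.3855e+5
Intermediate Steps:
Function('m')(z) = Mul(4, z)
C = -31 (C = Mul(-1, 31) = -31)
Function('K')(t, g) = Rational(-1, 38) (Function('K')(t, g) = Mul(Rational(1, 2), Pow(Add(Mul(4, 3), -31), -1)) = Mul(Rational(1, 2), Pow(Add(12, -31), -1)) = Mul(Rational(1, 2), Pow(-19, -1)) = Mul(Rational(1, 2), Rational(-1, 19)) = Rational(-1, 38))
Add(Mul(-5970, Pow(28314, -1)), Mul(3646, Pow(Function('K')(-76, 83), -1))) = Add(Mul(-5970, Pow(28314, -1)), Mul(3646, Pow(Rational(-1, 38), -1))) = Add(Mul(-5970, Rational(1, 28314)), Mul(3646, -38)) = Add(Rational(-995, 4719), -138548) = Rational(-653809007, 4719)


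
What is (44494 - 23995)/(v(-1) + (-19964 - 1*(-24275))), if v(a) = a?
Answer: 20499/4310 ≈ 4.7561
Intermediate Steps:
(44494 - 23995)/(v(-1) + (-19964 - 1*(-24275))) = (44494 - 23995)/(-1 + (-19964 - 1*(-24275))) = 20499/(-1 + (-19964 + 24275)) = 20499/(-1 + 4311) = 20499/4310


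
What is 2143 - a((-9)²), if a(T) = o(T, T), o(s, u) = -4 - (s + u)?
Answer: 2309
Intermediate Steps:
o(s, u) = -4 - s - u (o(s, u) = -4 + (-s - u) = -4 - s - u)
a(T) = -4 - 2*T (a(T) = -4 - T - T = -4 - 2*T)
2143 - a((-9)²) = 2143 - (-4 - 2*(-9)²) = 2143 - (-4 - 2*81) = 2143 - (-4 - 162) = 2143 - 1*(-166) = 2143 + 166 = 2309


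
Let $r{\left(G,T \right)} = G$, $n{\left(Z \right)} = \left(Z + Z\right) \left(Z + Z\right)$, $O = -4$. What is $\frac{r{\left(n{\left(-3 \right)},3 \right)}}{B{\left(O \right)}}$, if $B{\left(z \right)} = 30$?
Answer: $\frac{6}{5} \approx 1.2$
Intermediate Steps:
$n{\left(Z \right)} = 4 Z^{2}$ ($n{\left(Z \right)} = 2 Z 2 Z = 4 Z^{2}$)
$\frac{r{\left(n{\left(-3 \right)},3 \right)}}{B{\left(O \right)}} = \frac{4 \left(-3\right)^{2}}{30} = 4 \cdot 9 \cdot \frac{1}{30} = 36 \cdot \frac{1}{30} = \frac{6}{5}$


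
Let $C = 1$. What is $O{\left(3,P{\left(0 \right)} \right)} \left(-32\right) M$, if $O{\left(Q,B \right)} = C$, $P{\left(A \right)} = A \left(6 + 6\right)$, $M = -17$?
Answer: $544$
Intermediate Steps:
$P{\left(A \right)} = 12 A$ ($P{\left(A \right)} = A 12 = 12 A$)
$O{\left(Q,B \right)} = 1$
$O{\left(3,P{\left(0 \right)} \right)} \left(-32\right) M = 1 \left(-32\right) \left(-17\right) = \left(-32\right) \left(-17\right) = 544$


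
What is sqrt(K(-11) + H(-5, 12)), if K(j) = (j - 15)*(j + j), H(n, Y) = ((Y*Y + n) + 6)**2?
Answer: sqrt(21597) ≈ 146.96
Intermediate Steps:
H(n, Y) = (6 + n + Y**2)**2 (H(n, Y) = ((Y**2 + n) + 6)**2 = ((n + Y**2) + 6)**2 = (6 + n + Y**2)**2)
K(j) = 2*j*(-15 + j) (K(j) = (-15 + j)*(2*j) = 2*j*(-15 + j))
sqrt(K(-11) + H(-5, 12)) = sqrt(2*(-11)*(-15 - 11) + (6 - 5 + 12**2)**2) = sqrt(2*(-11)*(-26) + (6 - 5 + 144)**2) = sqrt(572 + 145**2) = sqrt(572 + 21025) = sqrt(21597)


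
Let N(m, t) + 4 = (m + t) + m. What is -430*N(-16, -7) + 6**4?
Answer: 19786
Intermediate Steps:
N(m, t) = -4 + t + 2*m (N(m, t) = -4 + ((m + t) + m) = -4 + (t + 2*m) = -4 + t + 2*m)
-430*N(-16, -7) + 6**4 = -430*(-4 - 7 + 2*(-16)) + 6**4 = -430*(-4 - 7 - 32) + 1296 = -430*(-43) + 1296 = 18490 + 1296 = 19786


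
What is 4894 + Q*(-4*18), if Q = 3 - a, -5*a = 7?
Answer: 22886/5 ≈ 4577.2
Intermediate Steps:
a = -7/5 (a = -⅕*7 = -7/5 ≈ -1.4000)
Q = 22/5 (Q = 3 - 1*(-7/5) = 3 + 7/5 = 22/5 ≈ 4.4000)
4894 + Q*(-4*18) = 4894 + 22*(-4*18)/5 = 4894 + (22/5)*(-72) = 4894 - 1584/5 = 22886/5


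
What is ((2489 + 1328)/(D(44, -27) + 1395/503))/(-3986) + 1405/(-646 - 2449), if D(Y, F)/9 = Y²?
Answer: -9819314023691/21627828221778 ≈ -0.45401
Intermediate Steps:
D(Y, F) = 9*Y²
((2489 + 1328)/(D(44, -27) + 1395/503))/(-3986) + 1405/(-646 - 2449) = ((2489 + 1328)/(9*44² + 1395/503))/(-3986) + 1405/(-646 - 2449) = (3817/(9*1936 + 1395*(1/503)))*(-1/3986) + 1405/(-3095) = (3817/(17424 + 1395/503))*(-1/3986) + 1405*(-1/3095) = (3817/(8765667/503))*(-1/3986) - 281/619 = (3817*(503/8765667))*(-1/3986) - 281/619 = (1919951/8765667)*(-1/3986) - 281/619 = -1919951/34939948662 - 281/619 = -9819314023691/21627828221778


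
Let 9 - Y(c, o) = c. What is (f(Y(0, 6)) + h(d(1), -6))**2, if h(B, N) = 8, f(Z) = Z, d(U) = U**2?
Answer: 289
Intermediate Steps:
Y(c, o) = 9 - c
(f(Y(0, 6)) + h(d(1), -6))**2 = ((9 - 1*0) + 8)**2 = ((9 + 0) + 8)**2 = (9 + 8)**2 = 17**2 = 289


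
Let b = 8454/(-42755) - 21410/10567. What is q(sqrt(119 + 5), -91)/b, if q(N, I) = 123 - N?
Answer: -55570426455/1004717968 + 451792085*sqrt(31)/502358984 ≈ -50.302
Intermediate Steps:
b = -1004717968/451792085 (b = 8454*(-1/42755) - 21410*1/10567 = -8454/42755 - 21410/10567 = -1004717968/451792085 ≈ -2.2239)
q(sqrt(119 + 5), -91)/b = (123 - sqrt(119 + 5))/(-1004717968/451792085) = (123 - sqrt(124))*(-451792085/1004717968) = (123 - 2*sqrt(31))*(-451792085/1004717968) = -55570426455/1004717968 + 451792085*sqrt(31)/502358984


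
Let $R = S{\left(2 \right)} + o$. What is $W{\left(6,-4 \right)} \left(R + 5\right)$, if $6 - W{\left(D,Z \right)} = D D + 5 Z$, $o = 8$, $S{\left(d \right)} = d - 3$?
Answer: $-120$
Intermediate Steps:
$S{\left(d \right)} = -3 + d$
$W{\left(D,Z \right)} = 6 - D^{2} - 5 Z$ ($W{\left(D,Z \right)} = 6 - \left(D D + 5 Z\right) = 6 - \left(D^{2} + 5 Z\right) = 6 - D^{2} - 5 Z$)
$R = 7$ ($R = \left(-3 + 2\right) + 8 = -1 + 8 = 7$)
$W{\left(6,-4 \right)} \left(R + 5\right) = \left(6 - 6^{2} - -20\right) \left(7 + 5\right) = \left(6 - 36 + 20\right) 12 = \left(-10\right) 12 = -120$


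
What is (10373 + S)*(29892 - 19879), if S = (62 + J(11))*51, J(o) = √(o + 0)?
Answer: 135525955 + 510663*√11 ≈ 1.3722e+8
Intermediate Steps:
J(o) = √o
S = 3162 + 51*√11 (S = (62 + √11)*51 = 3162 + 51*√11 ≈ 3331.1)
(10373 + S)*(29892 - 19879) = (10373 + (3162 + 51*√11))*(29892 - 19879) = (13535 + 51*√11)*10013 = 135525955 + 510663*√11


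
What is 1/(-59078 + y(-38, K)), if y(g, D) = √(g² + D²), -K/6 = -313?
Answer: -29539/1743340878 - √882082/1743340878 ≈ -1.7483e-5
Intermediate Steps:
K = 1878 (K = -6*(-313) = 1878)
y(g, D) = √(D² + g²)
1/(-59078 + y(-38, K)) = 1/(-59078 + √(1878² + (-38)²)) = 1/(-59078 + √(3526884 + 1444)) = 1/(-59078 + √3528328) = 1/(-59078 + 2*√882082)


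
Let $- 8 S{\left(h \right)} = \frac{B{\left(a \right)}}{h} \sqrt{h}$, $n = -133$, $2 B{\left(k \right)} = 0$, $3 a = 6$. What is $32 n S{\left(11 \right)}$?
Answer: $0$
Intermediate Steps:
$a = 2$ ($a = \frac{1}{3} \cdot 6 = 2$)
$B{\left(k \right)} = 0$ ($B{\left(k \right)} = \frac{1}{2} \cdot 0 = 0$)
$S{\left(h \right)} = 0$ ($S{\left(h \right)} = - \frac{\frac{0}{h} \sqrt{h}}{8} = - \frac{0 \sqrt{h}}{8} = \left(- \frac{1}{8}\right) 0 = 0$)
$32 n S{\left(11 \right)} = 32 \left(-133\right) 0 = \left(-4256\right) 0 = 0$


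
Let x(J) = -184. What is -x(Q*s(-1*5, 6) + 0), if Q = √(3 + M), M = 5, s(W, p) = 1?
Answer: 184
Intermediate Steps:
Q = 2*√2 (Q = √(3 + 5) = √8 = 2*√2 ≈ 2.8284)
-x(Q*s(-1*5, 6) + 0) = -1*(-184) = 184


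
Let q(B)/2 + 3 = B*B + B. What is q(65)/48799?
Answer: 8574/48799 ≈ 0.17570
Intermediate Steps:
q(B) = -6 + 2*B + 2*B² (q(B) = -6 + 2*(B*B + B) = -6 + 2*(B² + B) = -6 + 2*(B + B²) = -6 + (2*B + 2*B²) = -6 + 2*B + 2*B²)
q(65)/48799 = (-6 + 2*65 + 2*65²)/48799 = (-6 + 130 + 2*4225)*(1/48799) = (-6 + 130 + 8450)*(1/48799) = 8574*(1/48799) = 8574/48799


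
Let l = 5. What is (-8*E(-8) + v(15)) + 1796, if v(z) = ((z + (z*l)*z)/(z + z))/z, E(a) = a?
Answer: 27938/15 ≈ 1862.5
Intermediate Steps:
v(z) = (z + 5*z**2)/(2*z**2) (v(z) = ((z + (z*5)*z)/(z + z))/z = ((z + (5*z)*z)/((2*z)))/z = ((z + 5*z**2)*(1/(2*z)))/z = ((z + 5*z**2)/(2*z))/z = (z + 5*z**2)/(2*z**2))
(-8*E(-8) + v(15)) + 1796 = (-8*(-8) + (1/2)*(1 + 5*15)/15) + 1796 = (64 + (1/2)*(1/15)*(1 + 75)) + 1796 = (64 + (1/2)*(1/15)*76) + 1796 = (64 + 38/15) + 1796 = 998/15 + 1796 = 27938/15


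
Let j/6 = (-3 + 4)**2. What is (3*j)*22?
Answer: 396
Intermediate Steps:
j = 6 (j = 6*(-3 + 4)**2 = 6*1**2 = 6*1 = 6)
(3*j)*22 = (3*6)*22 = 18*22 = 396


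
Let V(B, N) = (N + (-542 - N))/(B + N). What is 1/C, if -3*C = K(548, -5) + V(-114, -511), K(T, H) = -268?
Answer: 1875/166958 ≈ 0.011230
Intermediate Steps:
V(B, N) = -542/(B + N)
C = 166958/1875 (C = -(-268 - 542/(-114 - 511))/3 = -(-268 - 542/(-625))/3 = -(-268 - 542*(-1/625))/3 = -(-268 + 542/625)/3 = -1/3*(-166958/625) = 166958/1875 ≈ 89.044)
1/C = 1/(166958/1875) = 1875/166958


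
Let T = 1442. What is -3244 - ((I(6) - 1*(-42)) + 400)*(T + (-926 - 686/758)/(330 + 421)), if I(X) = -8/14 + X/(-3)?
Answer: -1267880881128/1992403 ≈ -6.3636e+5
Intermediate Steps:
I(X) = -4/7 - X/3 (I(X) = -8*1/14 + X*(-⅓) = -4/7 - X/3)
-3244 - ((I(6) - 1*(-42)) + 400)*(T + (-926 - 686/758)/(330 + 421)) = -3244 - (((-4/7 - ⅓*6) - 1*(-42)) + 400)*(1442 + (-926 - 686/758)/(330 + 421)) = -3244 - (((-4/7 - 2) + 42) + 400)*(1442 + (-926 - 686*1/758)/751) = -3244 - ((-18/7 + 42) + 400)*(1442 + (-926 - 343/379)*(1/751)) = -3244 - (276/7 + 400)*(1442 - 351297/379*1/751) = -3244 - 3076*(1442 - 351297/284629)/7 = -3244 - 3076*410083721/(7*284629) = -3244 - 1*1261417525796/1992403 = -3244 - 1261417525796/1992403 = -1267880881128/1992403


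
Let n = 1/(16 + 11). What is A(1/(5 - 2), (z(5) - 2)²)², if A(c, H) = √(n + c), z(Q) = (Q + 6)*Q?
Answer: 10/27 ≈ 0.37037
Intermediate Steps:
z(Q) = Q*(6 + Q) (z(Q) = (6 + Q)*Q = Q*(6 + Q))
n = 1/27 ≈ 0.037037
A(c, H) = √(1/27 + c)
A(1/(5 - 2), (z(5) - 2)²)² = (√(3 + 81/(5 - 2))/9)² = (√(3 + 81/3)/9)² = (√(3 + 81*(⅓))/9)² = (√(3 + 27)/9)² = (√30/9)² = 10/27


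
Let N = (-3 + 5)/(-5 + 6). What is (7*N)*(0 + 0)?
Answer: 0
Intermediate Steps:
N = 2 (N = 2/1 = 2*1 = 2)
(7*N)*(0 + 0) = (7*2)*(0 + 0) = 14*0 = 0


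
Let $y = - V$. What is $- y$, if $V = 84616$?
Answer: $84616$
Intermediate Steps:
$y = -84616$ ($y = \left(-1\right) 84616 = -84616$)
$- y = \left(-1\right) \left(-84616\right) = 84616$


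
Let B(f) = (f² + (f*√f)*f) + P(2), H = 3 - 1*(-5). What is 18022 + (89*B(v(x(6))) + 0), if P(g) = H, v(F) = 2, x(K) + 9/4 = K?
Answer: 19090 + 356*√2 ≈ 19593.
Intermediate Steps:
x(K) = -9/4 + K
H = 8 (H = 3 + 5 = 8)
P(g) = 8
B(f) = 8 + f² + f^(5/2) (B(f) = (f² + (f*√f)*f) + 8 = (f² + f^(3/2)*f) + 8 = (f² + f^(5/2)) + 8 = 8 + f² + f^(5/2))
18022 + (89*B(v(x(6))) + 0) = 18022 + (89*(8 + 2² + 2^(5/2)) + 0) = 18022 + (89*(8 + 4 + 4*√2) + 0) = 18022 + (89*(12 + 4*√2) + 0) = 18022 + ((1068 + 356*√2) + 0) = 18022 + (1068 + 356*√2) = 19090 + 356*√2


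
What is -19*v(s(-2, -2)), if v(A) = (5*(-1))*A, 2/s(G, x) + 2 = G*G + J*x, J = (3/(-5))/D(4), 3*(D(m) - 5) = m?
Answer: 9025/104 ≈ 86.779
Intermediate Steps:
D(m) = 5 + m/3
J = -9/95 (J = (3/(-5))/(5 + (1/3)*4) = (3*(-1/5))/(5 + 4/3) = -3/(5*19/3) = -3/5*3/19 = -9/95 ≈ -0.094737)
s(G, x) = 2/(-2 + G**2 - 9*x/95) (s(G, x) = 2/(-2 + (G*G - 9*x/95)) = 2/(-2 + (G**2 - 9*x/95)) = 2/(-2 + G**2 - 9*x/95))
v(A) = -5*A
-19*v(s(-2, -2)) = -(-95)*(-190/(190 - 95*(-2)**2 + 9*(-2))) = -(-95)*(-190/(190 - 95*4 - 18)) = -(-95)*(-190/(190 - 380 - 18)) = -(-95)*(-190/(-208)) = -(-95)*(-190*(-1/208)) = -(-95)*95/104 = -19*(-475/104) = 9025/104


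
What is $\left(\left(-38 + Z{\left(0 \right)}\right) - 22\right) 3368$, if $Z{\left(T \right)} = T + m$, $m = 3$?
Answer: $-191976$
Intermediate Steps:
$Z{\left(T \right)} = 3 + T$ ($Z{\left(T \right)} = T + 3 = 3 + T$)
$\left(\left(-38 + Z{\left(0 \right)}\right) - 22\right) 3368 = \left(\left(-38 + \left(3 + 0\right)\right) - 22\right) 3368 = \left(\left(-38 + 3\right) - 22\right) 3368 = \left(-35 - 22\right) 3368 = \left(-57\right) 3368 = -191976$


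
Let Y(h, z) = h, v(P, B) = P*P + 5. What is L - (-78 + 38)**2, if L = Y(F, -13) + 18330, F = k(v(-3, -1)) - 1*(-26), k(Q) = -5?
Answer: 16751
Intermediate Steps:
v(P, B) = 5 + P**2 (v(P, B) = P**2 + 5 = 5 + P**2)
F = 21 (F = -5 - 1*(-26) = -5 + 26 = 21)
L = 18351 (L = 21 + 18330 = 18351)
L - (-78 + 38)**2 = 18351 - (-78 + 38)**2 = 18351 - 1*(-40)**2 = 18351 - 1*1600 = 18351 - 1600 = 16751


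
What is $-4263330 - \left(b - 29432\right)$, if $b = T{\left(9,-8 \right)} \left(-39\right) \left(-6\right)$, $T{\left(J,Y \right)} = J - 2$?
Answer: $-4235536$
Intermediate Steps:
$T{\left(J,Y \right)} = -2 + J$ ($T{\left(J,Y \right)} = J - 2 = -2 + J$)
$b = 1638$ ($b = \left(-2 + 9\right) \left(-39\right) \left(-6\right) = 7 \left(-39\right) \left(-6\right) = \left(-273\right) \left(-6\right) = 1638$)
$-4263330 - \left(b - 29432\right) = -4263330 - \left(1638 - 29432\right) = -4263330 - -27794 = -4263330 + 27794 = -4235536$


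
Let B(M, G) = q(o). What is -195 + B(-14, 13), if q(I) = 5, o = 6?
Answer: -190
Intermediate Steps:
B(M, G) = 5
-195 + B(-14, 13) = -195 + 5 = -190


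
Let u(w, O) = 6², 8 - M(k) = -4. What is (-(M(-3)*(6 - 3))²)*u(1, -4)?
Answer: -46656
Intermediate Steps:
M(k) = 12 (M(k) = 8 - 1*(-4) = 8 + 4 = 12)
u(w, O) = 36
(-(M(-3)*(6 - 3))²)*u(1, -4) = -(12*(6 - 3))²*36 = -(12*3)²*36 = -1*36²*36 = -1*1296*36 = -1296*36 = -46656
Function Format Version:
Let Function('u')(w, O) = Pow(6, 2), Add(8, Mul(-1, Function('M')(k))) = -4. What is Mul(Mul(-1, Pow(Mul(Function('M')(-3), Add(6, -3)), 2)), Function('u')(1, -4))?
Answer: -46656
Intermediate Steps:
Function('M')(k) = 12 (Function('M')(k) = Add(8, Mul(-1, -4)) = Add(8, 4) = 12)
Function('u')(w, O) = 36
Mul(Mul(-1, Pow(Mul(Function('M')(-3), Add(6, -3)), 2)), Function('u')(1, -4)) = Mul(Mul(-1, Pow(Mul(12, Add(6, -3)), 2)), 36) = Mul(Mul(-1, Pow(Mul(12, 3), 2)), 36) = Mul(Mul(-1, Pow(36, 2)), 36) = Mul(Mul(-1, 1296), 36) = Mul(-1296, 36) = -46656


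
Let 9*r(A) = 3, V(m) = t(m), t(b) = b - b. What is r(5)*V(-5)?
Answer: 0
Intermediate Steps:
t(b) = 0
V(m) = 0
r(A) = ⅓ (r(A) = (⅑)*3 = ⅓)
r(5)*V(-5) = (⅓)*0 = 0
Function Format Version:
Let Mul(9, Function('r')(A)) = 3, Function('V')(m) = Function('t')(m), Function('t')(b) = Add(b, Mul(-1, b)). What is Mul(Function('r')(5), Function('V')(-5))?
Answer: 0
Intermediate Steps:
Function('t')(b) = 0
Function('V')(m) = 0
Function('r')(A) = Rational(1, 3) (Function('r')(A) = Mul(Rational(1, 9), 3) = Rational(1, 3))
Mul(Function('r')(5), Function('V')(-5)) = Mul(Rational(1, 3), 0) = 0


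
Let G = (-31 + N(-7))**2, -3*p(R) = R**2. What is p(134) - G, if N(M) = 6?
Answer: -19831/3 ≈ -6610.3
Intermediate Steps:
p(R) = -R**2/3
G = 625 (G = (-31 + 6)**2 = (-25)**2 = 625)
p(134) - G = -1/3*134**2 - 1*625 = -1/3*17956 - 625 = -17956/3 - 625 = -19831/3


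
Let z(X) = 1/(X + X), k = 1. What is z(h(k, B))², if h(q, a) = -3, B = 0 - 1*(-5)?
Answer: 1/36 ≈ 0.027778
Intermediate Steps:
B = 5 (B = 0 + 5 = 5)
z(X) = 1/(2*X)
z(h(k, B))² = ((½)/(-3))² = ((½)*(-⅓))² = (-⅙)² = 1/36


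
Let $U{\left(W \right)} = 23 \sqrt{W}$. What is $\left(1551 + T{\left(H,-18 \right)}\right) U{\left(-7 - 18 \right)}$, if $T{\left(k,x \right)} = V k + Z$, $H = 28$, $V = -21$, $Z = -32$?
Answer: $107065 i \approx 1.0707 \cdot 10^{5} i$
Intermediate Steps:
$T{\left(k,x \right)} = -32 - 21 k$ ($T{\left(k,x \right)} = - 21 k - 32 = -32 - 21 k$)
$\left(1551 + T{\left(H,-18 \right)}\right) U{\left(-7 - 18 \right)} = \left(1551 - 620\right) 23 \sqrt{-7 - 18} = \left(1551 - 620\right) 23 \sqrt{-25} = \left(1551 - 620\right) 23 \cdot 5 i = 931 \cdot 115 i = 107065 i$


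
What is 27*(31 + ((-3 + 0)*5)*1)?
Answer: 432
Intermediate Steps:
27*(31 + ((-3 + 0)*5)*1) = 27*(31 - 3*5*1) = 27*(31 - 15*1) = 27*(31 - 15) = 27*16 = 432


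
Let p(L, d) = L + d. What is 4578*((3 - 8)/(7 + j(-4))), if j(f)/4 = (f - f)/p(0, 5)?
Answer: -3270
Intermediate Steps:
j(f) = 0 (j(f) = 4*((f - f)/(0 + 5)) = 4*(0/5) = 4*(0*(1/5)) = 4*0 = 0)
4578*((3 - 8)/(7 + j(-4))) = 4578*((3 - 8)/(7 + 0)) = 4578*(-5/7) = -3270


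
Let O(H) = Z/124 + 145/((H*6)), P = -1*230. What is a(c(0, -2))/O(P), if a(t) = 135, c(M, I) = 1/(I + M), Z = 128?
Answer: 1155060/7933 ≈ 145.60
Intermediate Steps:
P = -230
O(H) = 32/31 + 145/(6*H) (O(H) = 128/124 + 145/((H*6)) = 128*(1/124) + 145/((6*H)) = 32/31 + 145*(1/(6*H)) = 32/31 + 145/(6*H))
a(c(0, -2))/O(P) = 135/(((1/186)*(4495 + 192*(-230))/(-230))) = 135/(((1/186)*(-1/230)*(4495 - 44160))) = 135/(((1/186)*(-1/230)*(-39665))) = 135/(7933/8556) = 135*(8556/7933) = 1155060/7933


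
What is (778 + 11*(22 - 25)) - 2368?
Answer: -1623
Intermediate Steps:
(778 + 11*(22 - 25)) - 2368 = (778 + 11*(-3)) - 2368 = (778 - 33) - 2368 = 745 - 2368 = -1623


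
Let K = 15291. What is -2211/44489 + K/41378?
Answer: 34634973/108286226 ≈ 0.31985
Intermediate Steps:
-2211/44489 + K/41378 = -2211/44489 + 15291/41378 = 34634973/108286226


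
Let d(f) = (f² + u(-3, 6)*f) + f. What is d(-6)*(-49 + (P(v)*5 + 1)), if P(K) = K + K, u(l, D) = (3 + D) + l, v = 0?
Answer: 288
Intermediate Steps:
u(l, D) = 3 + D + l
P(K) = 2*K
d(f) = f² + 7*f (d(f) = (f² + (3 + 6 - 3)*f) + f = (f² + 6*f) + f = f² + 7*f)
d(-6)*(-49 + (P(v)*5 + 1)) = (-6*(7 - 6))*(-49 + ((2*0)*5 + 1)) = (-6*1)*(-49 + (0*5 + 1)) = -6*(-49 + (0 + 1)) = -6*(-49 + 1) = -6*(-48) = 288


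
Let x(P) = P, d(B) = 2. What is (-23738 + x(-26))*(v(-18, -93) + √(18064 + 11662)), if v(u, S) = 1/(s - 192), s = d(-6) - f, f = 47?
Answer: 23764/237 - 23764*√29726 ≈ -4.0971e+6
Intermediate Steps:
s = -45 (s = 2 - 1*47 = 2 - 47 = -45)
v(u, S) = -1/237 (v(u, S) = 1/(-45 - 192) = 1/(-237) = -1/237)
(-23738 + x(-26))*(v(-18, -93) + √(18064 + 11662)) = (-23738 - 26)*(-1/237 + √(18064 + 11662)) = -23764*(-1/237 + √29726) = 23764/237 - 23764*√29726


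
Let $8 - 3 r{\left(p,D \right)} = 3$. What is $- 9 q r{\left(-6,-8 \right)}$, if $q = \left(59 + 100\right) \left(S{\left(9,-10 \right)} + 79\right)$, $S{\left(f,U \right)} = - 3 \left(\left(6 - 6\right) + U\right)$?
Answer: $-259965$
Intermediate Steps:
$r{\left(p,D \right)} = \frac{5}{3}$ ($r{\left(p,D \right)} = \frac{8}{3} - 1 = \frac{5}{3}$)
$S{\left(f,U \right)} = - 3 U$ ($S{\left(f,U \right)} = - 3 \left(\left(6 - 6\right) + U\right) = - 3 \left(0 + U\right) = - 3 U$)
$q = 17331$ ($q = \left(59 + 100\right) \left(\left(-3\right) \left(-10\right) + 79\right) = 159 \left(30 + 79\right) = 159 \cdot 109 = 17331$)
$- 9 q r{\left(-6,-8 \right)} = \left(-9\right) 17331 \cdot \frac{5}{3} = \left(-155979\right) \frac{5}{3} = -259965$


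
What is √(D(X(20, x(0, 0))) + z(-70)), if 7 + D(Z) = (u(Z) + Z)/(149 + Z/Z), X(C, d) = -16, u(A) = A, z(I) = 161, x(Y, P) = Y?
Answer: √34602/15 ≈ 12.401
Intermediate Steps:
D(Z) = -7 + Z/75 (D(Z) = -7 + (Z + Z)/(149 + Z/Z) = -7 + (2*Z)/(149 + 1) = -7 + (2*Z)/150 = -7 + (2*Z)*(1/150) = -7 + Z/75)
√(D(X(20, x(0, 0))) + z(-70)) = √((-7 + (1/75)*(-16)) + 161) = √((-7 - 16/75) + 161) = √(-541/75 + 161) = √(11534/75) = √34602/15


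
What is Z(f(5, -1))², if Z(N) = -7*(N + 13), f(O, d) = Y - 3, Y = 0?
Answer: 4900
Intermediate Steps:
f(O, d) = -3 (f(O, d) = 0 - 3 = -3)
Z(N) = -91 - 7*N (Z(N) = -7*(13 + N) = -91 - 7*N)
Z(f(5, -1))² = (-91 - 7*(-3))² = (-91 + 21)² = (-70)² = 4900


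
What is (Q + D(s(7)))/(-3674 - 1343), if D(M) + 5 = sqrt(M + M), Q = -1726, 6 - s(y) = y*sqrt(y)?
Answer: 1731/5017 - sqrt(12 - 14*sqrt(7))/5017 ≈ 0.34503 - 0.00099742*I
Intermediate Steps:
s(y) = 6 - y**(3/2) (s(y) = 6 - y*sqrt(y) = 6 - y**(3/2))
D(M) = -5 + sqrt(2)*sqrt(M) (D(M) = -5 + sqrt(M + M) = -5 + sqrt(2*M) = -5 + sqrt(2)*sqrt(M))
(Q + D(s(7)))/(-3674 - 1343) = (-1726 + (-5 + sqrt(2)*sqrt(6 - 7**(3/2))))/(-3674 - 1343) = (-1726 + (-5 + sqrt(2)*sqrt(6 - 7*sqrt(7))))/(-5017) = (-1726 + (-5 + sqrt(2)*sqrt(6 - 7*sqrt(7))))*(-1/5017) = (-1731 + sqrt(2)*sqrt(6 - 7*sqrt(7)))*(-1/5017) = 1731/5017 - sqrt(2)*sqrt(6 - 7*sqrt(7))/5017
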